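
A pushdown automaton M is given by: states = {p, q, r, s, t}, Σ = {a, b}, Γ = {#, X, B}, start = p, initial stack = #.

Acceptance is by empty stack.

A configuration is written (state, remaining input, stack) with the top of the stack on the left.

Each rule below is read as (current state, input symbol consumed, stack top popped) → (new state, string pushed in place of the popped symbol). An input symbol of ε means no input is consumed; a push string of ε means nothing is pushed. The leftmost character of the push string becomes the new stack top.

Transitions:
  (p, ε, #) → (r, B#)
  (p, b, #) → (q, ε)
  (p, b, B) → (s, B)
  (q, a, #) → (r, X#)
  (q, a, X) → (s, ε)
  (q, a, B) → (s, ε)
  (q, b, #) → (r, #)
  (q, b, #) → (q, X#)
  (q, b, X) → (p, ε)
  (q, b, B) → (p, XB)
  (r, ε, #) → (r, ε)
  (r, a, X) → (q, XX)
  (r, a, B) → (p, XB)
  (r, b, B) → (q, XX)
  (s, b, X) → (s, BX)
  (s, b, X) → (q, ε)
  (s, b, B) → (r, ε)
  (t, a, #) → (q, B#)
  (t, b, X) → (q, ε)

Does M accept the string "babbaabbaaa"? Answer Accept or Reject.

Reject

No computation consumes all input and empties the stack.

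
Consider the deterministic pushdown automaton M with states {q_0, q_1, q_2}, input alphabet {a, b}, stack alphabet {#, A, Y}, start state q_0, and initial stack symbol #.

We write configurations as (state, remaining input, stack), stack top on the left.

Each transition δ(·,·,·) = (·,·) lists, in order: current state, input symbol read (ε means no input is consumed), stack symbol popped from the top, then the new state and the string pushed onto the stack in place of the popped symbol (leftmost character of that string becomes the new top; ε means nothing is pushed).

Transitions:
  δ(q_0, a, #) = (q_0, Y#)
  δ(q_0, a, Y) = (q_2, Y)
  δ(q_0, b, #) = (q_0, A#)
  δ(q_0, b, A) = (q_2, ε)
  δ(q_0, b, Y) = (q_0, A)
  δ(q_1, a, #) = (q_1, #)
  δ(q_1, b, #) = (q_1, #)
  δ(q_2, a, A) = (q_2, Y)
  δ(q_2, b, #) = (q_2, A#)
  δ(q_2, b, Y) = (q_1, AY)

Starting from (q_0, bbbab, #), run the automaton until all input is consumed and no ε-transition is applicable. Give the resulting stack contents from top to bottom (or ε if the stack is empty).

AY#

(q_0, bbbab, #)
  read b, top #: go to q_0, push A# → (q_0, bbab, A#)
  read b, top A: go to q_2, push ε → (q_2, bab, #)
  read b, top #: go to q_2, push A# → (q_2, ab, A#)
  read a, top A: go to q_2, push Y → (q_2, b, Y#)
  read b, top Y: go to q_1, push AY → (q_1, ε, AY#)
All input consumed in state q_1 with stack AY#.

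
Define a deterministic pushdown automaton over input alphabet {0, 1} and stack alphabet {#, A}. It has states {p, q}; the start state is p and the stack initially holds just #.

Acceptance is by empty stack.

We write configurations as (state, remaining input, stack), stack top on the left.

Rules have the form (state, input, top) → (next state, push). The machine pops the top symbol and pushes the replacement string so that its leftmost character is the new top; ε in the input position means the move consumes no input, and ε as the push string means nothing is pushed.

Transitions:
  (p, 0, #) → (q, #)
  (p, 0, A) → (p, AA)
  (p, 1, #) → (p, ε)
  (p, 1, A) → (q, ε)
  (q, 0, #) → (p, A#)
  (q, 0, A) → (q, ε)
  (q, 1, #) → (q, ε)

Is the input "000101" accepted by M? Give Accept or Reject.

(p, 000101, #) ⊢ (q, 00101, #) ⊢ (p, 0101, A#) ⊢ (p, 101, AA#) ⊢ (q, 01, A#) ⊢ (q, 1, #) ⊢ (q, ε, ε)
All input consumed and the stack is empty.

Accept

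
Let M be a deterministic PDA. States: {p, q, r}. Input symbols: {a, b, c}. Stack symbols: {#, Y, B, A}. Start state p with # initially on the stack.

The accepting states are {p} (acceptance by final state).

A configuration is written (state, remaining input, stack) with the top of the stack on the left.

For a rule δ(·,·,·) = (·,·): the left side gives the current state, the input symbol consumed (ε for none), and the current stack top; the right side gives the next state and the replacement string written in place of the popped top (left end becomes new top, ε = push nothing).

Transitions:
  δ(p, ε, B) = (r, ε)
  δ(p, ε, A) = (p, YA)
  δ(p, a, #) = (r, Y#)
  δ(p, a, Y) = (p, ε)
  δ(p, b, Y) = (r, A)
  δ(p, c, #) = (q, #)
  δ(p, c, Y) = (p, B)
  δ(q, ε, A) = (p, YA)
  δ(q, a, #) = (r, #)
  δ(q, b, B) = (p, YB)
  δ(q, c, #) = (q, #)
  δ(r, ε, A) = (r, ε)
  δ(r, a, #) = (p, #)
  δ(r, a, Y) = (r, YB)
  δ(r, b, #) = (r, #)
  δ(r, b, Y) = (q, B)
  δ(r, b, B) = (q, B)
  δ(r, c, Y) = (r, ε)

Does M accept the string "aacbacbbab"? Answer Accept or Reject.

Reject

(p, aacbacbbab, #) ⊢ (r, acbacbbab, Y#) ⊢ (r, cbacbbab, YB#) ⊢ (r, bacbbab, B#) ⊢ (q, acbbab, B#)
No transition applies at (q, acbbab, B#); input not fully consumed.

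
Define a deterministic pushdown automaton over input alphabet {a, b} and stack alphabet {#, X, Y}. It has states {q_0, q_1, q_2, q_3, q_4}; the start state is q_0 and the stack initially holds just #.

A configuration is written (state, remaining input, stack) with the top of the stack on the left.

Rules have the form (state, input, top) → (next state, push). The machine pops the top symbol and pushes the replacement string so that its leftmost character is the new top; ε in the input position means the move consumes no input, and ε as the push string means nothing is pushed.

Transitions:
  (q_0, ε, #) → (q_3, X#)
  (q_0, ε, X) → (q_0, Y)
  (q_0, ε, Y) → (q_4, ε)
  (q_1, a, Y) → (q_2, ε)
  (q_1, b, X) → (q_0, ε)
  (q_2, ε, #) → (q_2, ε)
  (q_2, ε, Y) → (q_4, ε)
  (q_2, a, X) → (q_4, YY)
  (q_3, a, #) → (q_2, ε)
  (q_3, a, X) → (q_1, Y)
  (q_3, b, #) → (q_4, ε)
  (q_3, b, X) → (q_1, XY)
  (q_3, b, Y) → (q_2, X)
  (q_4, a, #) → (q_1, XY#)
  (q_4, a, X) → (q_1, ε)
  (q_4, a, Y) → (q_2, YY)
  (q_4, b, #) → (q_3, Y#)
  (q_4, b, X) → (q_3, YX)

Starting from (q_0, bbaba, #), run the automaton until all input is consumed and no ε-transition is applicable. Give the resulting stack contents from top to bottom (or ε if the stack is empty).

(q_0, bbaba, #)
  ε-move, top #: go to q_3, push X# → (q_3, bbaba, X#)
  read b, top X: go to q_1, push XY → (q_1, baba, XY#)
  read b, top X: go to q_0, push ε → (q_0, aba, Y#)
  ε-move, top Y: go to q_4, push ε → (q_4, aba, #)
  read a, top #: go to q_1, push XY# → (q_1, ba, XY#)
  read b, top X: go to q_0, push ε → (q_0, a, Y#)
  ε-move, top Y: go to q_4, push ε → (q_4, a, #)
  read a, top #: go to q_1, push XY# → (q_1, ε, XY#)
All input consumed in state q_1 with stack XY#.

XY#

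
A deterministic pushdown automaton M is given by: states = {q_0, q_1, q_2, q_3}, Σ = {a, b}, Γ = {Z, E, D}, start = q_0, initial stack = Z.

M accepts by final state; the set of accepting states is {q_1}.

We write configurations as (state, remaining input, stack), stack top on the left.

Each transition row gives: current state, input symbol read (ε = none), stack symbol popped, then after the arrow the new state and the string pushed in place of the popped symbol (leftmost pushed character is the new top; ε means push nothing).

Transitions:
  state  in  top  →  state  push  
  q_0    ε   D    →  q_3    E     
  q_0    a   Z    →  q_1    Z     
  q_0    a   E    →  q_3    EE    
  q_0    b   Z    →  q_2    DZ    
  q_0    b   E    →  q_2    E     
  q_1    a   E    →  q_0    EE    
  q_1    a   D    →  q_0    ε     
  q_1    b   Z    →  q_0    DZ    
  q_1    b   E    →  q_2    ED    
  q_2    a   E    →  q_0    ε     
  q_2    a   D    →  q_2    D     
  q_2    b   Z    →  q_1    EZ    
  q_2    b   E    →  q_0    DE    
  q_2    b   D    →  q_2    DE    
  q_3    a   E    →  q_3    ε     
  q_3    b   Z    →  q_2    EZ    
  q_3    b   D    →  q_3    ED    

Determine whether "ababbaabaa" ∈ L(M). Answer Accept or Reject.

(q_0, ababbaabaa, Z)
  read a, top Z: go to q_1, push Z → (q_1, babbaabaa, Z)
  read b, top Z: go to q_0, push DZ → (q_0, abbaabaa, DZ)
  ε-move, top D: go to q_3, push E → (q_3, abbaabaa, EZ)
  read a, top E: go to q_3, push ε → (q_3, bbaabaa, Z)
  read b, top Z: go to q_2, push EZ → (q_2, baabaa, EZ)
  read b, top E: go to q_0, push DE → (q_0, aabaa, DEZ)
  ε-move, top D: go to q_3, push E → (q_3, aabaa, EEZ)
  read a, top E: go to q_3, push ε → (q_3, abaa, EZ)
  read a, top E: go to q_3, push ε → (q_3, baa, Z)
  read b, top Z: go to q_2, push EZ → (q_2, aa, EZ)
  read a, top E: go to q_0, push ε → (q_0, a, Z)
  read a, top Z: go to q_1, push Z → (q_1, ε, Z)
All input consumed; state q_1 ∈ F.

Accept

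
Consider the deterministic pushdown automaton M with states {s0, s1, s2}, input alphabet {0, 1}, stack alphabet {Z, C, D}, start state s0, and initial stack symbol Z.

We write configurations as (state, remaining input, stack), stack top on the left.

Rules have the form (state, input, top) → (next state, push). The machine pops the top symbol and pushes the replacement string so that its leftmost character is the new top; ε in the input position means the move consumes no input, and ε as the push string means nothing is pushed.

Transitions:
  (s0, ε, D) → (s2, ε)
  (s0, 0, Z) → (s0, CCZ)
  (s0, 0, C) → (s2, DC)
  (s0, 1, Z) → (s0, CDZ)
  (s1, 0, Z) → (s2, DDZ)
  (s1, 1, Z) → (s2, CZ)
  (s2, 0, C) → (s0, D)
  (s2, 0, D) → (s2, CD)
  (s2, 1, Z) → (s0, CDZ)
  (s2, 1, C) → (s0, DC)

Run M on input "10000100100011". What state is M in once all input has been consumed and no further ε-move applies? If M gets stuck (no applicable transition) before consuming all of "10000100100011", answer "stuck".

(s0, 10000100100011, Z)
  read 1, top Z: go to s0, push CDZ → (s0, 0000100100011, CDZ)
  read 0, top C: go to s2, push DC → (s2, 000100100011, DCDZ)
  read 0, top D: go to s2, push CD → (s2, 00100100011, CDCDZ)
  read 0, top C: go to s0, push D → (s0, 0100100011, DDCDZ)
  ε-move, top D: go to s2, push ε → (s2, 0100100011, DCDZ)
  read 0, top D: go to s2, push CD → (s2, 100100011, CDCDZ)
  read 1, top C: go to s0, push DC → (s0, 00100011, DCDCDZ)
  ε-move, top D: go to s2, push ε → (s2, 00100011, CDCDZ)
  read 0, top C: go to s0, push D → (s0, 0100011, DDCDZ)
  ε-move, top D: go to s2, push ε → (s2, 0100011, DCDZ)
  read 0, top D: go to s2, push CD → (s2, 100011, CDCDZ)
  read 1, top C: go to s0, push DC → (s0, 00011, DCDCDZ)
  ε-move, top D: go to s2, push ε → (s2, 00011, CDCDZ)
  read 0, top C: go to s0, push D → (s0, 0011, DDCDZ)
  ε-move, top D: go to s2, push ε → (s2, 0011, DCDZ)
  read 0, top D: go to s2, push CD → (s2, 011, CDCDZ)
  read 0, top C: go to s0, push D → (s0, 11, DDCDZ)
  ε-move, top D: go to s2, push ε → (s2, 11, DCDZ)
No transition for (s2, 1, top D); M blocks with input 11 remaining.

stuck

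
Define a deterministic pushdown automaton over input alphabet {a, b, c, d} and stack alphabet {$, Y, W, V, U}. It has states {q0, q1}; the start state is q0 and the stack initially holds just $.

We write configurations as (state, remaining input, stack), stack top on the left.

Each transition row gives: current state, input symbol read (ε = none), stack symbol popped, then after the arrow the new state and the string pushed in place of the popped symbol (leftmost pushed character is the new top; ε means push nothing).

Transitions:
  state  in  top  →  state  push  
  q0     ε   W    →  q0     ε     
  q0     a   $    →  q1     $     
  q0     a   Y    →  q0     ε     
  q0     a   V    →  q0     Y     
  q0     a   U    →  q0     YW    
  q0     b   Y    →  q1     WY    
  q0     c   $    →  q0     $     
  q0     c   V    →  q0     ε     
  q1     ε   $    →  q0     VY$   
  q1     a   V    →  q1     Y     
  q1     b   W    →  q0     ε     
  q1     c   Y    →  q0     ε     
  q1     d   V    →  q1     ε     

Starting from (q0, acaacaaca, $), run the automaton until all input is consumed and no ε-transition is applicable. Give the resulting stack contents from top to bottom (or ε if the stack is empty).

$

(q0, acaacaaca, $) ⊢ (q1, caacaaca, $) ⊢ (q0, caacaaca, VY$) ⊢ (q0, aacaaca, Y$) ⊢ (q0, acaaca, $) ⊢ (q1, caaca, $) ⊢ (q0, caaca, VY$) ⊢ (q0, aaca, Y$) ⊢ (q0, aca, $) ⊢ (q1, ca, $) ⊢ (q0, ca, VY$) ⊢ (q0, a, Y$) ⊢ (q0, ε, $)
All input consumed in state q0 with stack $.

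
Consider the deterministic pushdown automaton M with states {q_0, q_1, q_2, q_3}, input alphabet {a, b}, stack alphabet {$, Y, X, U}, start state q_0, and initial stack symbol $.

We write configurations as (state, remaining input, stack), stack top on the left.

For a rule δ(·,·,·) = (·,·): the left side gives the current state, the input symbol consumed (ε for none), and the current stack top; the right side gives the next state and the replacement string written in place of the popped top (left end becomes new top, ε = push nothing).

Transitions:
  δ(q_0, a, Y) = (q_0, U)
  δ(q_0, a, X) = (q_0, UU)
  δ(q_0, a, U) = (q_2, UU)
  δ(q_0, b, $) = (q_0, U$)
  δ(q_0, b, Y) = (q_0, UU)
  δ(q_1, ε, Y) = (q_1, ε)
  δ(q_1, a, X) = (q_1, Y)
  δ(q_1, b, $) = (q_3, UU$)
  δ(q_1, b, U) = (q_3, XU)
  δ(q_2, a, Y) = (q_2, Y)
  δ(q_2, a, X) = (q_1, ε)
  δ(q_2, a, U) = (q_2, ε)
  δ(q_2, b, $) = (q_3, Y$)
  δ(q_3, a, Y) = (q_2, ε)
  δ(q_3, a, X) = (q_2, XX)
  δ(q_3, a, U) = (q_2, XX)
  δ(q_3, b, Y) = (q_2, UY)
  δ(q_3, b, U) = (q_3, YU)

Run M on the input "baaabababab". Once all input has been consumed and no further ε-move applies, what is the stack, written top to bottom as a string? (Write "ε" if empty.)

Y$

(q_0, baaabababab, $) ⊢ (q_0, aaabababab, U$) ⊢ (q_2, aabababab, UU$) ⊢ (q_2, abababab, U$) ⊢ (q_2, bababab, $) ⊢ (q_3, ababab, Y$) ⊢ (q_2, babab, $) ⊢ (q_3, abab, Y$) ⊢ (q_2, bab, $) ⊢ (q_3, ab, Y$) ⊢ (q_2, b, $) ⊢ (q_3, ε, Y$)
All input consumed in state q_3 with stack Y$.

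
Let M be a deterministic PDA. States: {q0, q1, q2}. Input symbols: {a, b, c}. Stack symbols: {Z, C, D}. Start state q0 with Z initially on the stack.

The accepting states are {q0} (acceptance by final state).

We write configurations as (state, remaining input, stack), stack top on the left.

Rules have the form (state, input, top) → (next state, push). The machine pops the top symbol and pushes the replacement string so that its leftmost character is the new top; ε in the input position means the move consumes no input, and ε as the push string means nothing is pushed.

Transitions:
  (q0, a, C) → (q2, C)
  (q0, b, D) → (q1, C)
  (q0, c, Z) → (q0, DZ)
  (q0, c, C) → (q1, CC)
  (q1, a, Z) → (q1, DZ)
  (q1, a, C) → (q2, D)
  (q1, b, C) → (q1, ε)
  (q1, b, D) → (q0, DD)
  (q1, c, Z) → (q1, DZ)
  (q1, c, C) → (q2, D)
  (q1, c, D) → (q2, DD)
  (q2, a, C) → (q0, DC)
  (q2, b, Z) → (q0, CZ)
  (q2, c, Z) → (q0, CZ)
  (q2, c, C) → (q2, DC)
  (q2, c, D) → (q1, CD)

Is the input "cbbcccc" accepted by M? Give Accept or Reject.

(q0, cbbcccc, Z)
  read c, top Z: go to q0, push DZ → (q0, bbcccc, DZ)
  read b, top D: go to q1, push C → (q1, bcccc, CZ)
  read b, top C: go to q1, push ε → (q1, cccc, Z)
  read c, top Z: go to q1, push DZ → (q1, ccc, DZ)
  read c, top D: go to q2, push DD → (q2, cc, DDZ)
  read c, top D: go to q1, push CD → (q1, c, CDDZ)
  read c, top C: go to q2, push D → (q2, ε, DDDZ)
All input consumed; state q2 ∉ F and no further ε-move applies.

Reject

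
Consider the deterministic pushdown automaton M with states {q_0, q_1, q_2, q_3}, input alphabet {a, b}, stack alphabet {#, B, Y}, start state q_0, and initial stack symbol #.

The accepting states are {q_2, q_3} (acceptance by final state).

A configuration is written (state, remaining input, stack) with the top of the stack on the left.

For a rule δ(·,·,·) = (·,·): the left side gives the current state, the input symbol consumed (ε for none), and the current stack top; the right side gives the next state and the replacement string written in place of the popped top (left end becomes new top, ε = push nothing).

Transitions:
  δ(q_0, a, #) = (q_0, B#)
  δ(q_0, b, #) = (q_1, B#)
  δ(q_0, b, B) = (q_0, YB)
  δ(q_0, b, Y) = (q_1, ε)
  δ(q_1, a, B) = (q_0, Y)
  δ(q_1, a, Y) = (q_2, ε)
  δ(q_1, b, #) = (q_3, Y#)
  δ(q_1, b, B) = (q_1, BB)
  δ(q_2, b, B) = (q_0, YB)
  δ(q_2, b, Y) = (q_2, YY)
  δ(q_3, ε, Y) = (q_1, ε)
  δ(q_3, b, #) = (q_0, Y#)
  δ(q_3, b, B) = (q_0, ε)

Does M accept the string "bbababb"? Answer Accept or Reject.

(q_0, bbababb, #) ⊢ (q_1, bababb, B#) ⊢ (q_1, ababb, BB#) ⊢ (q_0, babb, YB#) ⊢ (q_1, abb, B#) ⊢ (q_0, bb, Y#) ⊢ (q_1, b, #) ⊢ (q_3, ε, Y#)
All input consumed; state q_3 ∈ F.

Accept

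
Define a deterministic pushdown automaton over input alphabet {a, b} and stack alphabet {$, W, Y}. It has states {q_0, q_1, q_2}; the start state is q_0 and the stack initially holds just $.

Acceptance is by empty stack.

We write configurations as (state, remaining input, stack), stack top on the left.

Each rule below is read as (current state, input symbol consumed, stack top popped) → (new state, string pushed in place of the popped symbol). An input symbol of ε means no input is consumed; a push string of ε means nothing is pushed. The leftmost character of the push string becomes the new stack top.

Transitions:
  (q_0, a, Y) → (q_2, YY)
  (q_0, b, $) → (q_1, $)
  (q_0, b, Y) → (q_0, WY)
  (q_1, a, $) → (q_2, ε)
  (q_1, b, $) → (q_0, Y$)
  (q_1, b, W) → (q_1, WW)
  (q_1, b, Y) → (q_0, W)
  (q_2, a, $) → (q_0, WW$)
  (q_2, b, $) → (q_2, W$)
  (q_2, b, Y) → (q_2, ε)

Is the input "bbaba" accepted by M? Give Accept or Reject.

Reject

(q_0, bbaba, $) ⊢ (q_1, baba, $) ⊢ (q_0, aba, Y$) ⊢ (q_2, ba, YY$) ⊢ (q_2, a, Y$)
No transition applies at (q_2, a, Y$); input not fully consumed.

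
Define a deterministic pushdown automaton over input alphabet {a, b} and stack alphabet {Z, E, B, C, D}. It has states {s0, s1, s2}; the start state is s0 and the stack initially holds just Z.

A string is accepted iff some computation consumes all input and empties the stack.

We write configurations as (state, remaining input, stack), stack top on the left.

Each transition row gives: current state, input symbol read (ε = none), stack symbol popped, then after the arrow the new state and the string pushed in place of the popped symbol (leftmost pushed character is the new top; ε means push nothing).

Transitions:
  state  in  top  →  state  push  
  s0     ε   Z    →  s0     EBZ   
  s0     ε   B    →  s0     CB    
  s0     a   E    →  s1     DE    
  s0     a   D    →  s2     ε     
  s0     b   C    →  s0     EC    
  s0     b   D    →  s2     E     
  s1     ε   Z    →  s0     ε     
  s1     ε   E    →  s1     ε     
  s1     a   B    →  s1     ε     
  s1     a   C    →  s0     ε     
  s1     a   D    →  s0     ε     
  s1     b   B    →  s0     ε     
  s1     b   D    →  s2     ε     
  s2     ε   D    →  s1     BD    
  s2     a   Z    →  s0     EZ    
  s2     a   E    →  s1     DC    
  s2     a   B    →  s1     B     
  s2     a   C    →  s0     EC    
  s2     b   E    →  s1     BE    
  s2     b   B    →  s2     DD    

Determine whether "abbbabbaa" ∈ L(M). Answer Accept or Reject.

(s0, abbbabbaa, Z)
  ε-move, top Z: go to s0, push EBZ → (s0, abbbabbaa, EBZ)
  read a, top E: go to s1, push DE → (s1, bbbabbaa, DEBZ)
  read b, top D: go to s2, push ε → (s2, bbabbaa, EBZ)
  read b, top E: go to s1, push BE → (s1, babbaa, BEBZ)
  read b, top B: go to s0, push ε → (s0, abbaa, EBZ)
  read a, top E: go to s1, push DE → (s1, bbaa, DEBZ)
  read b, top D: go to s2, push ε → (s2, baa, EBZ)
  read b, top E: go to s1, push BE → (s1, aa, BEBZ)
  read a, top B: go to s1, push ε → (s1, a, EBZ)
  ε-move, top E: go to s1, push ε → (s1, a, BZ)
  read a, top B: go to s1, push ε → (s1, ε, Z)
  ε-move, top Z: go to s0, push ε → (s0, ε, ε)
All input consumed and the stack is empty.

Accept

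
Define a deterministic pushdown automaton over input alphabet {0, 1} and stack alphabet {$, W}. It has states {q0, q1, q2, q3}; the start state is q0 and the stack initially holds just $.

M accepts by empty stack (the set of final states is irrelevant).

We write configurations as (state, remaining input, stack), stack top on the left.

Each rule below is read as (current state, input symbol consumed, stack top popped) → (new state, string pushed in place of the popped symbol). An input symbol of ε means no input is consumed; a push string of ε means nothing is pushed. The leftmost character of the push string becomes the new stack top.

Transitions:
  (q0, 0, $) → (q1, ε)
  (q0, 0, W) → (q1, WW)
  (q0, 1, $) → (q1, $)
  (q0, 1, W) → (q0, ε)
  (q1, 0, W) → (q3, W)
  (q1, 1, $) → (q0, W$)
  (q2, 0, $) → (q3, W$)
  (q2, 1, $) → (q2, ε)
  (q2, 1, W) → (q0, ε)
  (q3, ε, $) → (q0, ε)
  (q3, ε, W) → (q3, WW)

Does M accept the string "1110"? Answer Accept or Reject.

(q0, 1110, $)
  read 1, top $: go to q1, push $ → (q1, 110, $)
  read 1, top $: go to q0, push W$ → (q0, 10, W$)
  read 1, top W: go to q0, push ε → (q0, 0, $)
  read 0, top $: go to q1, push ε → (q1, ε, ε)
All input consumed and the stack is empty.

Accept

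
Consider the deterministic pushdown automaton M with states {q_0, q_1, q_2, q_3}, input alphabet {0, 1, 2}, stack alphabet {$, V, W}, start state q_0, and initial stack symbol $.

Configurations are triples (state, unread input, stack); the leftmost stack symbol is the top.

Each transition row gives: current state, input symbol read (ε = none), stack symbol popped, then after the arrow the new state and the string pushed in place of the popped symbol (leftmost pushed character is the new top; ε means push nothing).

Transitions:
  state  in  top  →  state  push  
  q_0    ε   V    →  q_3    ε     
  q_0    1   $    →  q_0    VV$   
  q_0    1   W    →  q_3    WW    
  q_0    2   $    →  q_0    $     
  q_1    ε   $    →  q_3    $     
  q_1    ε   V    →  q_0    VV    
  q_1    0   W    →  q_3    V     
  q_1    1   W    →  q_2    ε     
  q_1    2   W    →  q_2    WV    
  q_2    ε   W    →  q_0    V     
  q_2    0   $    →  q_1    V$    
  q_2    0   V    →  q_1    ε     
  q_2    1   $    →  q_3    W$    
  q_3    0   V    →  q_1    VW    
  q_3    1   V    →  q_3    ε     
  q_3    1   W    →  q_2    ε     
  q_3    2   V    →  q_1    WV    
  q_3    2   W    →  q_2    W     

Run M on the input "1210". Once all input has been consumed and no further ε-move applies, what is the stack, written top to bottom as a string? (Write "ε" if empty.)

(q_0, 1210, $)
  read 1, top $: go to q_0, push VV$ → (q_0, 210, VV$)
  ε-move, top V: go to q_3, push ε → (q_3, 210, V$)
  read 2, top V: go to q_1, push WV → (q_1, 10, WV$)
  read 1, top W: go to q_2, push ε → (q_2, 0, V$)
  read 0, top V: go to q_1, push ε → (q_1, ε, $)
  ε-move, top $: go to q_3, push $ → (q_3, ε, $)
All input consumed in state q_3 with stack $.

$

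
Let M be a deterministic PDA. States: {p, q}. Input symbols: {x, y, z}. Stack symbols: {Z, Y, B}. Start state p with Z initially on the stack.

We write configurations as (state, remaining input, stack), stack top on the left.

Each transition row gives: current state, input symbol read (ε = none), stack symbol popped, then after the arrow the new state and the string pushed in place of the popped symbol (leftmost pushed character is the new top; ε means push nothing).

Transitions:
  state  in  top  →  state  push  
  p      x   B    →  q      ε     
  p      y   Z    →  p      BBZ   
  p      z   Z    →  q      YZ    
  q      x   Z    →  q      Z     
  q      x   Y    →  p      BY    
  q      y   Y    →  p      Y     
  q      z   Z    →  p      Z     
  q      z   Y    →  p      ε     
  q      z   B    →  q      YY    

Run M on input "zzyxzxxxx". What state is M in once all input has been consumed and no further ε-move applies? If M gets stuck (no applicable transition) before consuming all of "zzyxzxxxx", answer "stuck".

(p, zzyxzxxxx, Z)
  read z, top Z: go to q, push YZ → (q, zyxzxxxx, YZ)
  read z, top Y: go to p, push ε → (p, yxzxxxx, Z)
  read y, top Z: go to p, push BBZ → (p, xzxxxx, BBZ)
  read x, top B: go to q, push ε → (q, zxxxx, BZ)
  read z, top B: go to q, push YY → (q, xxxx, YYZ)
  read x, top Y: go to p, push BY → (p, xxx, BYYZ)
  read x, top B: go to q, push ε → (q, xx, YYZ)
  read x, top Y: go to p, push BY → (p, x, BYYZ)
  read x, top B: go to q, push ε → (q, ε, YYZ)
All input consumed; M is in state q.

q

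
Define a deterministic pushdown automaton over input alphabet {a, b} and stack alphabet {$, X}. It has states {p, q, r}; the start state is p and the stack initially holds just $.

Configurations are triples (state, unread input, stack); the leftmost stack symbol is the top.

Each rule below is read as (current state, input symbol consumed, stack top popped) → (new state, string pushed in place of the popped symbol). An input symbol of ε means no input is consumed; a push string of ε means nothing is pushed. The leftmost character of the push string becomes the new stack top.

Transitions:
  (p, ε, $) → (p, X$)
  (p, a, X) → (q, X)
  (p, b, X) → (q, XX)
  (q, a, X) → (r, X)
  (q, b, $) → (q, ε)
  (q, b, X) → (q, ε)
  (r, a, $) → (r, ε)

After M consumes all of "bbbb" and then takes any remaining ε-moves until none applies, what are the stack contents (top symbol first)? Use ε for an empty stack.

ε

(p, bbbb, $) ⊢ (p, bbbb, X$) ⊢ (q, bbb, XX$) ⊢ (q, bb, X$) ⊢ (q, b, $) ⊢ (q, ε, ε)
All input consumed in state q with stack ε.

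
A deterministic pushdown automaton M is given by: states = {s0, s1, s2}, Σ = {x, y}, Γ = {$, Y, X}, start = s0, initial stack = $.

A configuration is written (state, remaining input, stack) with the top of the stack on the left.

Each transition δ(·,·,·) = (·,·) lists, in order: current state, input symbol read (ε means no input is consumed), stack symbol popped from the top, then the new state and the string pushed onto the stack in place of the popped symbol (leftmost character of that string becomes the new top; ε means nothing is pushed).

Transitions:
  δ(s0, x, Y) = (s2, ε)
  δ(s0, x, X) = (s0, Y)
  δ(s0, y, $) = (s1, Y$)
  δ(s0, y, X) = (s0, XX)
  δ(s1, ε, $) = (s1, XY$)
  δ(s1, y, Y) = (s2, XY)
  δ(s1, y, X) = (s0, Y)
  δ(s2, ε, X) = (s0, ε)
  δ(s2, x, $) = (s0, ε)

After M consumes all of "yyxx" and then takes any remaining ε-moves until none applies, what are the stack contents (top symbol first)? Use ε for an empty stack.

ε

(s0, yyxx, $)
  read y, top $: go to s1, push Y$ → (s1, yxx, Y$)
  read y, top Y: go to s2, push XY → (s2, xx, XY$)
  ε-move, top X: go to s0, push ε → (s0, xx, Y$)
  read x, top Y: go to s2, push ε → (s2, x, $)
  read x, top $: go to s0, push ε → (s0, ε, ε)
All input consumed in state s0 with stack ε.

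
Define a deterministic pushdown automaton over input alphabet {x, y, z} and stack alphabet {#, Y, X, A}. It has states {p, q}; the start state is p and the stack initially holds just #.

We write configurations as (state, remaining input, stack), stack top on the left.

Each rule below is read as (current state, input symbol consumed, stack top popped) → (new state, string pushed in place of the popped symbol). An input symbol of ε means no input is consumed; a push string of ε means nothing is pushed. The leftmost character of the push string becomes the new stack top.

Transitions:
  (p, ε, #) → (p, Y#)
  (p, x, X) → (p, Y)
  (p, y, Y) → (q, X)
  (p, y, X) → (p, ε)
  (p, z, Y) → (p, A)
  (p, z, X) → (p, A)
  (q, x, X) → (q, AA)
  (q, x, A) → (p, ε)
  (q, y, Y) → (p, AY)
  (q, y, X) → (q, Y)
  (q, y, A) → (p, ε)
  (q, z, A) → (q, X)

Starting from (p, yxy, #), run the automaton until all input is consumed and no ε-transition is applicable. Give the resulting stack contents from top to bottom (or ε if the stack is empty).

A#

(p, yxy, #) ⊢ (p, yxy, Y#) ⊢ (q, xy, X#) ⊢ (q, y, AA#) ⊢ (p, ε, A#)
All input consumed in state p with stack A#.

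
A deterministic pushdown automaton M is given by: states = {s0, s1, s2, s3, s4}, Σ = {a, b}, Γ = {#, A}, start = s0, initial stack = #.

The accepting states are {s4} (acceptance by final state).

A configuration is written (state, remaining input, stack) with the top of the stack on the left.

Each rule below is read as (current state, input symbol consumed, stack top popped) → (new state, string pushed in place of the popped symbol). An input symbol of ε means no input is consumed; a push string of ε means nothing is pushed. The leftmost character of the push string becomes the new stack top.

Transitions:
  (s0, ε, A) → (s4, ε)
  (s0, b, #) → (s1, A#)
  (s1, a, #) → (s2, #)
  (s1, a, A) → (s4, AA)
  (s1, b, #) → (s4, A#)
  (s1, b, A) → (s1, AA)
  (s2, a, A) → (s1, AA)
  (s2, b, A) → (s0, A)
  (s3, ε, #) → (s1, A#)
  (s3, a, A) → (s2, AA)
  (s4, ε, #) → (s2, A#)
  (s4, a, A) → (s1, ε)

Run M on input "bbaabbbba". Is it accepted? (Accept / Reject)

(s0, bbaabbbba, #)
  read b, top #: go to s1, push A# → (s1, baabbbba, A#)
  read b, top A: go to s1, push AA → (s1, aabbbba, AA#)
  read a, top A: go to s4, push AA → (s4, abbbba, AAA#)
  read a, top A: go to s1, push ε → (s1, bbbba, AA#)
  read b, top A: go to s1, push AA → (s1, bbba, AAA#)
  read b, top A: go to s1, push AA → (s1, bba, AAAA#)
  read b, top A: go to s1, push AA → (s1, ba, AAAAA#)
  read b, top A: go to s1, push AA → (s1, a, AAAAAA#)
  read a, top A: go to s4, push AA → (s4, ε, AAAAAAA#)
All input consumed; state s4 ∈ F.

Accept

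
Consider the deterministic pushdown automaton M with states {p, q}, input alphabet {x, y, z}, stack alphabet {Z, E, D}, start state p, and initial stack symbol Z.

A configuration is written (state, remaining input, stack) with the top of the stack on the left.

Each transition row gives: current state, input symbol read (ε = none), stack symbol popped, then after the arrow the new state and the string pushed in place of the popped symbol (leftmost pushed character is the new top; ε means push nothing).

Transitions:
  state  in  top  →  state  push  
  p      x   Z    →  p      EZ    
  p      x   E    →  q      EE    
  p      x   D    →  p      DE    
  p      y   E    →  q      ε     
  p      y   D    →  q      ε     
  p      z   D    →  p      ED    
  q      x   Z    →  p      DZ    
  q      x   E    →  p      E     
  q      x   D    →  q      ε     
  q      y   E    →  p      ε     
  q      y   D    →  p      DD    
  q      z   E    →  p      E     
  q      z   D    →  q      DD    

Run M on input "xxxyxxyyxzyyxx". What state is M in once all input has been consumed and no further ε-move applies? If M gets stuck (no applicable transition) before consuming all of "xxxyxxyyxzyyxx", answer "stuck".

p

(p, xxxyxxyyxzyyxx, Z)
  read x, top Z: go to p, push EZ → (p, xxyxxyyxzyyxx, EZ)
  read x, top E: go to q, push EE → (q, xyxxyyxzyyxx, EEZ)
  read x, top E: go to p, push E → (p, yxxyyxzyyxx, EEZ)
  read y, top E: go to q, push ε → (q, xxyyxzyyxx, EZ)
  read x, top E: go to p, push E → (p, xyyxzyyxx, EZ)
  read x, top E: go to q, push EE → (q, yyxzyyxx, EEZ)
  read y, top E: go to p, push ε → (p, yxzyyxx, EZ)
  read y, top E: go to q, push ε → (q, xzyyxx, Z)
  read x, top Z: go to p, push DZ → (p, zyyxx, DZ)
  read z, top D: go to p, push ED → (p, yyxx, EDZ)
  read y, top E: go to q, push ε → (q, yxx, DZ)
  read y, top D: go to p, push DD → (p, xx, DDZ)
  read x, top D: go to p, push DE → (p, x, DEDZ)
  read x, top D: go to p, push DE → (p, ε, DEEDZ)
All input consumed; M is in state p.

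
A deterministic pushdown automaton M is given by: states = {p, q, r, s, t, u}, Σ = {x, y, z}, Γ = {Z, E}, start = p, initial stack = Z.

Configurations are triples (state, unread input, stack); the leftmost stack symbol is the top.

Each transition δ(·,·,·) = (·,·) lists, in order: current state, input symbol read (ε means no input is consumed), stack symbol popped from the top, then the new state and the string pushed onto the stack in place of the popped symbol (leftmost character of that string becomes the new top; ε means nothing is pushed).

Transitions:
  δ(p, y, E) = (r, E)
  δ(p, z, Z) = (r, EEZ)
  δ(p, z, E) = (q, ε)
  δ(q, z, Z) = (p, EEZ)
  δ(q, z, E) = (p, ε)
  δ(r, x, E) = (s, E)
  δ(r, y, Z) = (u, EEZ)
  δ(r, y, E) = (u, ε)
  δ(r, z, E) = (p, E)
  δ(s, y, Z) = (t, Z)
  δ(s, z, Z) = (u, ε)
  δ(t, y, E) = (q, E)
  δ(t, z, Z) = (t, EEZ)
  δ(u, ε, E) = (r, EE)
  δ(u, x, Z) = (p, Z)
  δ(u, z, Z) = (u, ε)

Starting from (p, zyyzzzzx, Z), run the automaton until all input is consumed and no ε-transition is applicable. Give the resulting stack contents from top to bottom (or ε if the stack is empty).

(p, zyyzzzzx, Z)
  read z, top Z: go to r, push EEZ → (r, yyzzzzx, EEZ)
  read y, top E: go to u, push ε → (u, yzzzzx, EZ)
  ε-move, top E: go to r, push EE → (r, yzzzzx, EEZ)
  read y, top E: go to u, push ε → (u, zzzzx, EZ)
  ε-move, top E: go to r, push EE → (r, zzzzx, EEZ)
  read z, top E: go to p, push E → (p, zzzx, EEZ)
  read z, top E: go to q, push ε → (q, zzx, EZ)
  read z, top E: go to p, push ε → (p, zx, Z)
  read z, top Z: go to r, push EEZ → (r, x, EEZ)
  read x, top E: go to s, push E → (s, ε, EEZ)
All input consumed in state s with stack EEZ.

EEZ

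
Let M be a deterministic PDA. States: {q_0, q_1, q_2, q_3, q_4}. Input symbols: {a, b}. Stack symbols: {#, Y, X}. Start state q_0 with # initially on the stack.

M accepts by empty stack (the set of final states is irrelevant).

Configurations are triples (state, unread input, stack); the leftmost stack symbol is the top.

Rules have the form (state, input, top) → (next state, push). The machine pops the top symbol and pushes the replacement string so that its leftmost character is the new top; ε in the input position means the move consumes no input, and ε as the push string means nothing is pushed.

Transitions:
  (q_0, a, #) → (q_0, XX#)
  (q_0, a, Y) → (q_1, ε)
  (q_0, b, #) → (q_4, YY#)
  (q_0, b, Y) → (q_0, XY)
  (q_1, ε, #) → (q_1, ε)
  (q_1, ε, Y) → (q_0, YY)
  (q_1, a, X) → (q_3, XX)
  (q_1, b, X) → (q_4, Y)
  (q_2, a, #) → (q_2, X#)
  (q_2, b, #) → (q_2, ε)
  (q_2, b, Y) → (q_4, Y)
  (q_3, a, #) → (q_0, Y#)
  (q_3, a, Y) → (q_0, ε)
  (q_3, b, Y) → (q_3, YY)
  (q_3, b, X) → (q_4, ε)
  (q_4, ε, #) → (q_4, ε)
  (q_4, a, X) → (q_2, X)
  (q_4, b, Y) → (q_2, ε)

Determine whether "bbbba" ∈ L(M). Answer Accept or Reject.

(q_0, bbbba, #) ⊢ (q_4, bbba, YY#) ⊢ (q_2, bba, Y#) ⊢ (q_4, ba, Y#) ⊢ (q_2, a, #) ⊢ (q_2, ε, X#)
All input consumed; stack is X#, not empty, and no further ε-move applies.

Reject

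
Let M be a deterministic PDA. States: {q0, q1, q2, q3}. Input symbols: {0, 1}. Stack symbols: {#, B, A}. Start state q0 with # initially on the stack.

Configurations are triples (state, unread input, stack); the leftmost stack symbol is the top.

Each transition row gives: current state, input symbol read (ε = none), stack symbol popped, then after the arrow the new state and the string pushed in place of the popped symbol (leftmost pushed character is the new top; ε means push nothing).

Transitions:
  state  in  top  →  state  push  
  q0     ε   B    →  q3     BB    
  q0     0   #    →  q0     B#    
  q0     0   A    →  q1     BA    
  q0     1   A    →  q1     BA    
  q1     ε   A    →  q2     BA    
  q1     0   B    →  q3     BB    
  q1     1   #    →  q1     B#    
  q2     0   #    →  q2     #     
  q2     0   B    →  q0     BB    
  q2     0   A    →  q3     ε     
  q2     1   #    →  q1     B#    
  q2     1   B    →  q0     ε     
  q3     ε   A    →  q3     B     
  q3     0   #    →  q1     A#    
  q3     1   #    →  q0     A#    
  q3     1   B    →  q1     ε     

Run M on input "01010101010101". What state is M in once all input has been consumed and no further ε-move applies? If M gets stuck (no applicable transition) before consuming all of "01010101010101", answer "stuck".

(q0, 01010101010101, #)
  read 0, top #: go to q0, push B# → (q0, 1010101010101, B#)
  ε-move, top B: go to q3, push BB → (q3, 1010101010101, BB#)
  read 1, top B: go to q1, push ε → (q1, 010101010101, B#)
  read 0, top B: go to q3, push BB → (q3, 10101010101, BB#)
  read 1, top B: go to q1, push ε → (q1, 0101010101, B#)
  read 0, top B: go to q3, push BB → (q3, 101010101, BB#)
  read 1, top B: go to q1, push ε → (q1, 01010101, B#)
  read 0, top B: go to q3, push BB → (q3, 1010101, BB#)
  read 1, top B: go to q1, push ε → (q1, 010101, B#)
  read 0, top B: go to q3, push BB → (q3, 10101, BB#)
  read 1, top B: go to q1, push ε → (q1, 0101, B#)
  read 0, top B: go to q3, push BB → (q3, 101, BB#)
  read 1, top B: go to q1, push ε → (q1, 01, B#)
  read 0, top B: go to q3, push BB → (q3, 1, BB#)
  read 1, top B: go to q1, push ε → (q1, ε, B#)
All input consumed; M is in state q1.

q1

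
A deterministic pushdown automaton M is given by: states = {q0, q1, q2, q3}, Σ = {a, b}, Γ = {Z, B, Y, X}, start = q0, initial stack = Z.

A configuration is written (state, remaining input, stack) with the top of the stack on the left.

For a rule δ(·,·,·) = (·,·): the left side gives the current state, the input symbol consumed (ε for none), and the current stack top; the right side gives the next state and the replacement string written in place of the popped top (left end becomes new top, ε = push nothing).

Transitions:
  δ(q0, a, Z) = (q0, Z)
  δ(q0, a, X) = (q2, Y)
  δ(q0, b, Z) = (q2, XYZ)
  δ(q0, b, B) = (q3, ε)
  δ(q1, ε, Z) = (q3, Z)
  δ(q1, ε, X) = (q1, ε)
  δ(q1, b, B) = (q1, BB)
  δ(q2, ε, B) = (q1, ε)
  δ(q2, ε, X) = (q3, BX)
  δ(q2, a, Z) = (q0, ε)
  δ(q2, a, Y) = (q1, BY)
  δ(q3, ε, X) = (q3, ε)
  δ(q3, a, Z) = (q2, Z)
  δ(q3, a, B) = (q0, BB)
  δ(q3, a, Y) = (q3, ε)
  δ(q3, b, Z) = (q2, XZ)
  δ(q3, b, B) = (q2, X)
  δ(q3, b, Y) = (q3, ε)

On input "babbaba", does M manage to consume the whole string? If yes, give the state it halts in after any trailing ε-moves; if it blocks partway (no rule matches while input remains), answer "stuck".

q0

(q0, babbaba, Z)
  read b, top Z: go to q2, push XYZ → (q2, abbaba, XYZ)
  ε-move, top X: go to q3, push BX → (q3, abbaba, BXYZ)
  read a, top B: go to q0, push BB → (q0, bbaba, BBXYZ)
  read b, top B: go to q3, push ε → (q3, baba, BXYZ)
  read b, top B: go to q2, push X → (q2, aba, XXYZ)
  ε-move, top X: go to q3, push BX → (q3, aba, BXXYZ)
  read a, top B: go to q0, push BB → (q0, ba, BBXXYZ)
  read b, top B: go to q3, push ε → (q3, a, BXXYZ)
  read a, top B: go to q0, push BB → (q0, ε, BBXXYZ)
All input consumed; M is in state q0.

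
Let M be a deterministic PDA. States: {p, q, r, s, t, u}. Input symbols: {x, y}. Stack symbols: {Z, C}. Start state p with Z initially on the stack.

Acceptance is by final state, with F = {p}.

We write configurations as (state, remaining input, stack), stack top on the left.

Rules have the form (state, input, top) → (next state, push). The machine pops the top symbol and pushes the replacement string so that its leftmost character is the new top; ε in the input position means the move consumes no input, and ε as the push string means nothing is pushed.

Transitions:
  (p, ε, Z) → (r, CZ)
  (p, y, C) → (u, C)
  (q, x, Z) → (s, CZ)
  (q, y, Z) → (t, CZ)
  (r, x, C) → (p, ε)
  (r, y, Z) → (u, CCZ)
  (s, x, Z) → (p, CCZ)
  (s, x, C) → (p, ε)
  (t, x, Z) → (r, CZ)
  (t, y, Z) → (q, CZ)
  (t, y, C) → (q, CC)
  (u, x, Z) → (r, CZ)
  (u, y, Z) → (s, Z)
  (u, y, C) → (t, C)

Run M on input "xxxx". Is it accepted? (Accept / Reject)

Accept

(p, xxxx, Z)
  ε-move, top Z: go to r, push CZ → (r, xxxx, CZ)
  read x, top C: go to p, push ε → (p, xxx, Z)
  ε-move, top Z: go to r, push CZ → (r, xxx, CZ)
  read x, top C: go to p, push ε → (p, xx, Z)
  ε-move, top Z: go to r, push CZ → (r, xx, CZ)
  read x, top C: go to p, push ε → (p, x, Z)
  ε-move, top Z: go to r, push CZ → (r, x, CZ)
  read x, top C: go to p, push ε → (p, ε, Z)
All input consumed; state p ∈ F.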